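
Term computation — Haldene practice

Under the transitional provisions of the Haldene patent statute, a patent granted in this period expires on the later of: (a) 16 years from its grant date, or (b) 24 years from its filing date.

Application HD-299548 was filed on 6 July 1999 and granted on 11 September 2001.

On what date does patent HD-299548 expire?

(a) grant + 16 years → 11 September 2017.
(b) filing + 24 years → 6 July 2023.
Later of the two: 6 July 2023.

2023-07-06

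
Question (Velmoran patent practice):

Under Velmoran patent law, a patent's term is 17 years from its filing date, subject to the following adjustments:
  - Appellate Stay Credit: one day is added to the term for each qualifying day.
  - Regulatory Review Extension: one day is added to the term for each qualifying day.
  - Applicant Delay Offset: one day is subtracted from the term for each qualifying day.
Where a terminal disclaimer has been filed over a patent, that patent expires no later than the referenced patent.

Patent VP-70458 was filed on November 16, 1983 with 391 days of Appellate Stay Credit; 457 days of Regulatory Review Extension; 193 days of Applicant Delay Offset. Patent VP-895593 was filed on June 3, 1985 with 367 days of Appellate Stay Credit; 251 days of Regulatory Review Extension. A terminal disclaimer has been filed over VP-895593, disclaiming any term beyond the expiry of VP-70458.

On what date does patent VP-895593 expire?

September 2, 2002

Natural term of VP-895593:
  Base: filing + 17 years → 3 June 2002.
  Appellate Stay Credit: +367 days → 5 June 2003.
  Regulatory Review Extension: +251 days → 11 February 2004.
Expiry of referenced patent VP-70458:
  Base: filing + 17 years → 16 November 2000.
  Appellate Stay Credit: +391 days → 12 December 2001.
  Regulatory Review Extension: +457 days → 14 March 2003.
  Applicant Delay Offset: −193 days → 2 September 2002.
Terminal disclaimer: VP-895593 expires on the earlier of 11 February 2004 and 2 September 2002.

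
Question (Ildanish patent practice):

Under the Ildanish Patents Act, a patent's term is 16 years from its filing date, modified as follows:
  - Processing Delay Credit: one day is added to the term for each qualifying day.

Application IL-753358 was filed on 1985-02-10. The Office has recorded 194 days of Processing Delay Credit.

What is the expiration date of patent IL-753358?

Base term: filing date + 16 years → 10 February 2001.
Processing Delay Credit: +194 days → 23 August 2001.

August 23, 2001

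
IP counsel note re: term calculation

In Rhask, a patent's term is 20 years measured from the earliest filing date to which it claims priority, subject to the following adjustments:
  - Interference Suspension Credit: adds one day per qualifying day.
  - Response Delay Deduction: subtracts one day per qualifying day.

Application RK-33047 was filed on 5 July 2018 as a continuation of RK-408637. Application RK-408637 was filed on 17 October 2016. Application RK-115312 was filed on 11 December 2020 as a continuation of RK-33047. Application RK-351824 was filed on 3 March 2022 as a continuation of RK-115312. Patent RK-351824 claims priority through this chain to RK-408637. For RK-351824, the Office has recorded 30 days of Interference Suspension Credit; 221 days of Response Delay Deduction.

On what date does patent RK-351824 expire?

Earliest priority filing: 17 October 2016.
Base term: 17 October 2016 + 20 years → 17 October 2036.
Interference Suspension Credit: +30 days → 16 November 2036.
Response Delay Deduction: −221 days → 9 April 2036.

2036-04-09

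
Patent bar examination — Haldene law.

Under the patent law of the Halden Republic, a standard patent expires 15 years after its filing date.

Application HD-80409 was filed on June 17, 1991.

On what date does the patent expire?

Filing date + 15 years → 17 June 2006.

2006-06-17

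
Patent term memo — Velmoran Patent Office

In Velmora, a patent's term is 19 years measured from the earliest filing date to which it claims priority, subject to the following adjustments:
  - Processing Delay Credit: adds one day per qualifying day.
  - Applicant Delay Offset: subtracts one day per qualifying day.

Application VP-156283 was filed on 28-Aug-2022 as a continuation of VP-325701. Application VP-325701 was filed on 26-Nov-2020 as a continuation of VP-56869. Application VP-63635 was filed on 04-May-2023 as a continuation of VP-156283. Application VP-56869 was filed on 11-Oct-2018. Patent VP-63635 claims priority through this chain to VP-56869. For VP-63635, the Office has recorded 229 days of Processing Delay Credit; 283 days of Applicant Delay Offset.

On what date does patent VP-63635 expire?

Earliest priority filing: 11 October 2018.
Base term: 11 October 2018 + 19 years → 11 October 2037.
Processing Delay Credit: +229 days → 28 May 2038.
Applicant Delay Offset: −283 days → 18 August 2037.

2037-08-18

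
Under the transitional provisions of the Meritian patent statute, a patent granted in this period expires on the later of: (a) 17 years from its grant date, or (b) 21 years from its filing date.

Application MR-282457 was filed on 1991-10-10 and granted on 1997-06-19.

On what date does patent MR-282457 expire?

2014-06-19

(a) grant + 17 years → 19 June 2014.
(b) filing + 21 years → 10 October 2012.
Later of the two: 19 June 2014.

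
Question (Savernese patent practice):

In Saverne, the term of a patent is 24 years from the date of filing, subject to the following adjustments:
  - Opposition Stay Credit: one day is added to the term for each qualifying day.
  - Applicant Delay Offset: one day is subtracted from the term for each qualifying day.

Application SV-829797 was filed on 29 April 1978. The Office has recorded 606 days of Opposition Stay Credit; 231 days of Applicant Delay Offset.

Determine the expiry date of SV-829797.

Base term: filing date + 24 years → 29 April 2002.
Opposition Stay Credit: +606 days → 26 December 2003.
Applicant Delay Offset: −231 days → 9 May 2003.

May 9, 2003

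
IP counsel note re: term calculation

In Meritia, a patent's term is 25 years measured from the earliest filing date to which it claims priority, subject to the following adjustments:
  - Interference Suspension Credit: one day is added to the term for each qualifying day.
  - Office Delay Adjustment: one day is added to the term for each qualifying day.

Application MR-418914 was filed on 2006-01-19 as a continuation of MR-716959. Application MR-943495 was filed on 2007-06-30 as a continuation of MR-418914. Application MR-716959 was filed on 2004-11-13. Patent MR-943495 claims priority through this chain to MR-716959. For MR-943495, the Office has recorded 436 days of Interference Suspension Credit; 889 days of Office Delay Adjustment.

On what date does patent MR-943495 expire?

Earliest priority filing: 13 November 2004.
Base term: 13 November 2004 + 25 years → 13 November 2029.
Interference Suspension Credit: +436 days → 23 January 2031.
Office Delay Adjustment: +889 days → 30 June 2033.

2033-06-30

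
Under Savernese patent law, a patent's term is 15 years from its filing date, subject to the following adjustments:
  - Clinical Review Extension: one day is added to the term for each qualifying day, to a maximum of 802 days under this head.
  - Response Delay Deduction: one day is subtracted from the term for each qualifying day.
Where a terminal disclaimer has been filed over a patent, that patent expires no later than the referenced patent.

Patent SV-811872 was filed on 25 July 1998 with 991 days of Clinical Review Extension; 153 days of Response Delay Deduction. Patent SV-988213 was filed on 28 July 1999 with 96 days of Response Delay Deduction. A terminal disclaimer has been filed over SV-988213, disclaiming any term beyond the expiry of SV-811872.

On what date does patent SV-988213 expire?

Natural term of SV-988213:
  Base: filing + 15 years → 28 July 2014.
  Response Delay Deduction: −96 days → 23 April 2014.
Expiry of referenced patent SV-811872:
  Base: filing + 15 years → 25 July 2013.
  Clinical Review Extension: 991 days claimed exceeds the 802-day cap, so +802 days → 5 October 2015.
  Response Delay Deduction: −153 days → 5 May 2015.
Terminal disclaimer: SV-988213 expires on the earlier of 23 April 2014 and 5 May 2015.

April 23, 2014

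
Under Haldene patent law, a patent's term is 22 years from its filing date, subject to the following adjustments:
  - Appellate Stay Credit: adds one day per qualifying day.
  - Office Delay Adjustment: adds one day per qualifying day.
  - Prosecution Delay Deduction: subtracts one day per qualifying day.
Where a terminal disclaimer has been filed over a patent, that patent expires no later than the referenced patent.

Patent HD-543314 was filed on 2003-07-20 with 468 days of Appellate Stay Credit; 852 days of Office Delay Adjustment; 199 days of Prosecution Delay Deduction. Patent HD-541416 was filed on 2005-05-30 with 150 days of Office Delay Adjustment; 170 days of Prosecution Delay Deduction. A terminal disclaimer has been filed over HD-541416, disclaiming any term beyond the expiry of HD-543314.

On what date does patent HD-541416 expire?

2027-05-10

Natural term of HD-541416:
  Base: filing + 22 years → 30 May 2027.
  Office Delay Adjustment: +150 days → 27 October 2027.
  Prosecution Delay Deduction: −170 days → 10 May 2027.
Expiry of referenced patent HD-543314:
  Base: filing + 22 years → 20 July 2025.
  Appellate Stay Credit: +468 days → 31 October 2026.
  Office Delay Adjustment: +852 days → 1 March 2029.
  Prosecution Delay Deduction: −199 days → 14 August 2028.
Terminal disclaimer: HD-541416 expires on the earlier of 10 May 2027 and 14 August 2028.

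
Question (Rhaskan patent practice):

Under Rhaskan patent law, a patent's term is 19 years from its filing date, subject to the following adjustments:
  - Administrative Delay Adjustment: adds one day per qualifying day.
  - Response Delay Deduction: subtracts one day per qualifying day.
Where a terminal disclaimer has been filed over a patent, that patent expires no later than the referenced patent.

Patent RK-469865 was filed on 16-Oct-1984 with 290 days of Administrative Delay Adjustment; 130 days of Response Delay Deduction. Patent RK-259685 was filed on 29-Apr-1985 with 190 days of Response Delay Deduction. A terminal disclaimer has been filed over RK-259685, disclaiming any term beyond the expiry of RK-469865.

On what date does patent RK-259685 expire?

Natural term of RK-259685:
  Base: filing + 19 years → 29 April 2004.
  Response Delay Deduction: −190 days → 22 October 2003.
Expiry of referenced patent RK-469865:
  Base: filing + 19 years → 16 October 2003.
  Administrative Delay Adjustment: +290 days → 1 August 2004.
  Response Delay Deduction: −130 days → 24 March 2004.
Terminal disclaimer: RK-259685 expires on the earlier of 22 October 2003 and 24 March 2004.

2003-10-22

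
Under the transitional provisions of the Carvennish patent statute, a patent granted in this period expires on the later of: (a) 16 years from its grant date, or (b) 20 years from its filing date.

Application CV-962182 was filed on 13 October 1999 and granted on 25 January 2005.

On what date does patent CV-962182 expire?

(a) grant + 16 years → 25 January 2021.
(b) filing + 20 years → 13 October 2019.
Later of the two: 25 January 2021.

2021-01-25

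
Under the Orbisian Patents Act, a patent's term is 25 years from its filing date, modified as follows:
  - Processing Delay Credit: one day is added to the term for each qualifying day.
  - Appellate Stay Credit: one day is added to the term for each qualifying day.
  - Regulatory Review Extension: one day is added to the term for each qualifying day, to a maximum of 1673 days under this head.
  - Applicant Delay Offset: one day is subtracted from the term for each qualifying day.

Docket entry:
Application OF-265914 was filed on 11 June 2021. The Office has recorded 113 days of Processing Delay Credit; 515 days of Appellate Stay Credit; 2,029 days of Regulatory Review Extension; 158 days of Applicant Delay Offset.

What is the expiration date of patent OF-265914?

Base term: filing date + 25 years → 11 June 2046.
Processing Delay Credit: +113 days → 2 October 2046.
Appellate Stay Credit: +515 days → 29 February 2048.
Regulatory Review Extension: 2029 days claimed exceeds the 1673-day cap, so +1673 days → 28 September 2052.
Applicant Delay Offset: −158 days → 23 April 2052.

April 23, 2052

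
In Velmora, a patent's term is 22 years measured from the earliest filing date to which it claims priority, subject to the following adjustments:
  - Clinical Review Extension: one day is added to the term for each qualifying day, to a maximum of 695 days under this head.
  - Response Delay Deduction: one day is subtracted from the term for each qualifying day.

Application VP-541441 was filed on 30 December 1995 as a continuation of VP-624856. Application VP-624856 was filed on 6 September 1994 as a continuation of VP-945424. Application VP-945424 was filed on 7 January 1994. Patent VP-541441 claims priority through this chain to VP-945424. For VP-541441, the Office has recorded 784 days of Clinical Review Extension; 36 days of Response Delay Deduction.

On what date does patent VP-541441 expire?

October 27, 2017

Earliest priority filing: 7 January 1994.
Base term: 7 January 1994 + 22 years → 7 January 2016.
Clinical Review Extension: 784 days claimed exceeds the 695-day cap, so +695 days → 2 December 2017.
Response Delay Deduction: −36 days → 27 October 2017.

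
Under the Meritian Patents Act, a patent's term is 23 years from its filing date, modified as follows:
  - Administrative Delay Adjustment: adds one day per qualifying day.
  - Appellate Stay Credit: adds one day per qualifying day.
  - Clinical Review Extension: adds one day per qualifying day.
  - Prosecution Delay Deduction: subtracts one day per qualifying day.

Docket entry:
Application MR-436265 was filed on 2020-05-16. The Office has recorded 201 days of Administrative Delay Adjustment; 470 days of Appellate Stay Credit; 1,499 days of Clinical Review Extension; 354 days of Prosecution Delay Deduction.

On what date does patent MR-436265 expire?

Base term: filing date + 23 years → 16 May 2043.
Administrative Delay Adjustment: +201 days → 3 December 2043.
Appellate Stay Credit: +470 days → 17 March 2045.
Clinical Review Extension: +1499 days → 24 April 2049.
Prosecution Delay Deduction: −354 days → 5 May 2048.

2048-05-05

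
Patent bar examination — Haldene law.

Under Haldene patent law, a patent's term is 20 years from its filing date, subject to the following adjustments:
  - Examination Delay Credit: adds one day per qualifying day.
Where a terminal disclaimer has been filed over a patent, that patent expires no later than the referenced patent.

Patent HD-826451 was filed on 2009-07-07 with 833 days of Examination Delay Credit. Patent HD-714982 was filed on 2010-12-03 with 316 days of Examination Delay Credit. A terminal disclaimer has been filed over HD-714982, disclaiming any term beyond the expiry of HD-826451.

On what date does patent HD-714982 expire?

October 15, 2031

Natural term of HD-714982:
  Base: filing + 20 years → 3 December 2030.
  Examination Delay Credit: +316 days → 15 October 2031.
Expiry of referenced patent HD-826451:
  Base: filing + 20 years → 7 July 2029.
  Examination Delay Credit: +833 days → 18 October 2031.
Terminal disclaimer: HD-714982 expires on the earlier of 15 October 2031 and 18 October 2031.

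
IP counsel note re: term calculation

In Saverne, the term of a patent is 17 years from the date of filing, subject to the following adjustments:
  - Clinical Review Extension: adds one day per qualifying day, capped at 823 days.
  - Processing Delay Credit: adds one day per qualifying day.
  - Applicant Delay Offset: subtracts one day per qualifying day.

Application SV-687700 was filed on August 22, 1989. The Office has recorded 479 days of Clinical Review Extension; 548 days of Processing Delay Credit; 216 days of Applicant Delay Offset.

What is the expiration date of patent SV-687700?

Base term: filing date + 17 years → 22 August 2006.
Clinical Review Extension: 479 days (within the 823-day cap) → +479 days → 14 December 2007.
Processing Delay Credit: +548 days → 14 June 2009.
Applicant Delay Offset: −216 days → 10 November 2008.

2008-11-10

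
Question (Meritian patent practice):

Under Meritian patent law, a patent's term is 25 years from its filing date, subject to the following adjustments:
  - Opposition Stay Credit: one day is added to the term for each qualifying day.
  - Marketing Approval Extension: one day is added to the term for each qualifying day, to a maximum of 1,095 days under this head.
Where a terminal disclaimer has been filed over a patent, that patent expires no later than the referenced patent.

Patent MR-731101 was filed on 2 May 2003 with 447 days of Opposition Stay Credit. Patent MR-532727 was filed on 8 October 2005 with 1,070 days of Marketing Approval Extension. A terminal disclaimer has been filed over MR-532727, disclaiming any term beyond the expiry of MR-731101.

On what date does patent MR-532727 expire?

Natural term of MR-532727:
  Base: filing + 25 years → 8 October 2030.
  Marketing Approval Extension: 1070 days (within the 1095-day cap) → +1070 days → 12 September 2033.
Expiry of referenced patent MR-731101:
  Base: filing + 25 years → 2 May 2028.
  Opposition Stay Credit: +447 days → 23 July 2029.
Terminal disclaimer: MR-532727 expires on the earlier of 12 September 2033 and 23 July 2029.

July 23, 2029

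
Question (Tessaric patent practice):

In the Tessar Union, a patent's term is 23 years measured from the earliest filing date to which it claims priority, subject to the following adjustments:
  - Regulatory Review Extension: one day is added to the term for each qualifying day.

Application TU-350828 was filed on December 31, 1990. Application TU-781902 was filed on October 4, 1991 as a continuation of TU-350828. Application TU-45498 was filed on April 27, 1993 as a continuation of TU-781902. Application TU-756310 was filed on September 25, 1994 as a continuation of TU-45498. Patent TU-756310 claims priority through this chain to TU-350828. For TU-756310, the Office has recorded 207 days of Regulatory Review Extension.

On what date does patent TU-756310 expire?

Earliest priority filing: 31 December 1990.
Base term: 31 December 1990 + 23 years → 31 December 2013.
Regulatory Review Extension: +207 days → 26 July 2014.

July 26, 2014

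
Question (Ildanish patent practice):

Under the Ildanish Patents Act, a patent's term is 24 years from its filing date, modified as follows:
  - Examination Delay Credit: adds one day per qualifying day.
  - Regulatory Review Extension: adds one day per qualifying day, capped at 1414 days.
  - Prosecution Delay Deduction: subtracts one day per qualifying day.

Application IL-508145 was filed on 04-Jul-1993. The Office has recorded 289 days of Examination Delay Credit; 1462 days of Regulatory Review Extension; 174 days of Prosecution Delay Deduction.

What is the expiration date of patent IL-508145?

Base term: filing date + 24 years → 4 July 2017.
Examination Delay Credit: +289 days → 19 April 2018.
Regulatory Review Extension: 1462 days claimed exceeds the 1414-day cap, so +1414 days → 3 March 2022.
Prosecution Delay Deduction: −174 days → 10 September 2021.

2021-09-10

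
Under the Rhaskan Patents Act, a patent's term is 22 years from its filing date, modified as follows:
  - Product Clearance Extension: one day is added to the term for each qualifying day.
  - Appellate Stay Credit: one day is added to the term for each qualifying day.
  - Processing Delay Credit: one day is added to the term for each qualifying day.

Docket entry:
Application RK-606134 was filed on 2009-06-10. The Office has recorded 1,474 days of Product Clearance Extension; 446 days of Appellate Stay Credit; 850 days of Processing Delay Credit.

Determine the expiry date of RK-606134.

2039-01-09

Base term: filing date + 22 years → 10 June 2031.
Product Clearance Extension: +1474 days → 23 June 2035.
Appellate Stay Credit: +446 days → 11 September 2036.
Processing Delay Credit: +850 days → 9 January 2039.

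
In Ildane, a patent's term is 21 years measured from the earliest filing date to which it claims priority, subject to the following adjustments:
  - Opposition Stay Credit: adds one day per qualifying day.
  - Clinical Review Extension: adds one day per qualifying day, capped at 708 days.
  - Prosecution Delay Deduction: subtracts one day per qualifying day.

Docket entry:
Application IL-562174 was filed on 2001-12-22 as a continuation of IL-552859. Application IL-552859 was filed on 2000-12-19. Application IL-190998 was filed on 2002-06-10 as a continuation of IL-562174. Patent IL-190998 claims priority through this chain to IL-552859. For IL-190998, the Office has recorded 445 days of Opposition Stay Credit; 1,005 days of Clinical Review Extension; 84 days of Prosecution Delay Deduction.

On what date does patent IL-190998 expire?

November 22, 2024

Earliest priority filing: 19 December 2000.
Base term: 19 December 2000 + 21 years → 19 December 2021.
Opposition Stay Credit: +445 days → 9 March 2023.
Clinical Review Extension: 1005 days claimed exceeds the 708-day cap, so +708 days → 14 February 2025.
Prosecution Delay Deduction: −84 days → 22 November 2024.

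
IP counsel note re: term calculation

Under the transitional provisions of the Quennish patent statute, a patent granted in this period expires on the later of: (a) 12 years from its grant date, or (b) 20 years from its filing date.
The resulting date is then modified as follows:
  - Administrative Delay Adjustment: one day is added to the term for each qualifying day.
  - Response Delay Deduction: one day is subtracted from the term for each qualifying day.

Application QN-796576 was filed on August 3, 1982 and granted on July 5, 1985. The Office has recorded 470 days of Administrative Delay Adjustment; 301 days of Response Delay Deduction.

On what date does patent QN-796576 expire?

2003-01-19

(a) grant + 12 years → 5 July 1997.
(b) filing + 20 years → 3 August 2002.
Later of the two: 3 August 2002.
Administrative Delay Adjustment: +470 days → 16 November 2003.
Response Delay Deduction: −301 days → 19 January 2003.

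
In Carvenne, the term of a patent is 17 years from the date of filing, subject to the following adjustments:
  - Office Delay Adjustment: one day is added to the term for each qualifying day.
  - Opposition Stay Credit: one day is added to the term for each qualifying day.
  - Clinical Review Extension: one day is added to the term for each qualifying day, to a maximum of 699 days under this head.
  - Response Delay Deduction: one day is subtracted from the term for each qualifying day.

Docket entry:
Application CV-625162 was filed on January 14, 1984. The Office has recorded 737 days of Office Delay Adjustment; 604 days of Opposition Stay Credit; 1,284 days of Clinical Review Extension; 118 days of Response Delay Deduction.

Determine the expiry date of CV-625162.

2006-04-20

Base term: filing date + 17 years → 14 January 2001.
Office Delay Adjustment: +737 days → 21 January 2003.
Opposition Stay Credit: +604 days → 16 September 2004.
Clinical Review Extension: 1284 days claimed exceeds the 699-day cap, so +699 days → 16 August 2006.
Response Delay Deduction: −118 days → 20 April 2006.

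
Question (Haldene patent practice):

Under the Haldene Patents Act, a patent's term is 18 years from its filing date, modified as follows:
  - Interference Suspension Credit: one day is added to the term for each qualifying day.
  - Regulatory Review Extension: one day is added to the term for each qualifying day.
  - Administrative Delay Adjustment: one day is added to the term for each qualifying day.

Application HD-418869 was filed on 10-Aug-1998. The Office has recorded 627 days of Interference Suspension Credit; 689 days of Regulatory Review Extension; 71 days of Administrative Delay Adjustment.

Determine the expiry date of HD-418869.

Base term: filing date + 18 years → 10 August 2016.
Interference Suspension Credit: +627 days → 29 April 2018.
Regulatory Review Extension: +689 days → 18 March 2020.
Administrative Delay Adjustment: +71 days → 28 May 2020.

May 28, 2020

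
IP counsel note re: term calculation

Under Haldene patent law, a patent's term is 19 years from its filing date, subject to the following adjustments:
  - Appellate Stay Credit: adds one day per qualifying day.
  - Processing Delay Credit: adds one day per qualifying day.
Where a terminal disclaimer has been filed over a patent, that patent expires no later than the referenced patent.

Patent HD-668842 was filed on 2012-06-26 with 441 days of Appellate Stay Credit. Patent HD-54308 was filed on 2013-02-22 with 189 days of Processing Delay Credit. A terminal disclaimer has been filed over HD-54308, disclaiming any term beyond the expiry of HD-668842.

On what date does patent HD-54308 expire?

Natural term of HD-54308:
  Base: filing + 19 years → 22 February 2032.
  Processing Delay Credit: +189 days → 29 August 2032.
Expiry of referenced patent HD-668842:
  Base: filing + 19 years → 26 June 2031.
  Appellate Stay Credit: +441 days → 9 September 2032.
Terminal disclaimer: HD-54308 expires on the earlier of 29 August 2032 and 9 September 2032.

August 29, 2032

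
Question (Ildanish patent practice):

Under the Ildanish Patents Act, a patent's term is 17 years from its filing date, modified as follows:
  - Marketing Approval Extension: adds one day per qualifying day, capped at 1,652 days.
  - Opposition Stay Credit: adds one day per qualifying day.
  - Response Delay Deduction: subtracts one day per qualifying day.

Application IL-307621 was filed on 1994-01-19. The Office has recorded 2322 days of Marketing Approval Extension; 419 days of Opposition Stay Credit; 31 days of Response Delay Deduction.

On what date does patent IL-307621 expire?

2016-08-20

Base term: filing date + 17 years → 19 January 2011.
Marketing Approval Extension: 2322 days claimed exceeds the 1652-day cap, so +1652 days → 29 July 2015.
Opposition Stay Credit: +419 days → 20 September 2016.
Response Delay Deduction: −31 days → 20 August 2016.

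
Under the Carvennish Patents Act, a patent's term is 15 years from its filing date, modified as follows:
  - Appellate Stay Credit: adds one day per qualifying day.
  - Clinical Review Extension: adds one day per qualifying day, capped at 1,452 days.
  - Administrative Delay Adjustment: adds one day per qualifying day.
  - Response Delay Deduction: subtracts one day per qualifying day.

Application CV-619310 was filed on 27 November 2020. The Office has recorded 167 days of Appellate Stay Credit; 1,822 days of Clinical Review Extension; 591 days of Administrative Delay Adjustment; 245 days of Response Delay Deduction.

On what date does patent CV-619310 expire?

Base term: filing date + 15 years → 27 November 2035.
Appellate Stay Credit: +167 days → 12 May 2036.
Clinical Review Extension: 1822 days claimed exceeds the 1452-day cap, so +1452 days → 3 May 2040.
Administrative Delay Adjustment: +591 days → 15 December 2041.
Response Delay Deduction: −245 days → 14 April 2041.

2041-04-14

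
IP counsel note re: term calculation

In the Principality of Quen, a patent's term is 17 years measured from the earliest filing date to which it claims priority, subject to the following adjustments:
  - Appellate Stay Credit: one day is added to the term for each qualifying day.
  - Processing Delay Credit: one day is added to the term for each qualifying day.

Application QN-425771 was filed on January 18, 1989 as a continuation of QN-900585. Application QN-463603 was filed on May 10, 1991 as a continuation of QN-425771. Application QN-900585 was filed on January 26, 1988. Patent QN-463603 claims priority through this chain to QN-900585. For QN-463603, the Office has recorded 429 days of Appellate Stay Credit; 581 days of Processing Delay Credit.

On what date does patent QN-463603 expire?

Earliest priority filing: 26 January 1988.
Base term: 26 January 1988 + 17 years → 26 January 2005.
Appellate Stay Credit: +429 days → 31 March 2006.
Processing Delay Credit: +581 days → 2 November 2007.

2007-11-02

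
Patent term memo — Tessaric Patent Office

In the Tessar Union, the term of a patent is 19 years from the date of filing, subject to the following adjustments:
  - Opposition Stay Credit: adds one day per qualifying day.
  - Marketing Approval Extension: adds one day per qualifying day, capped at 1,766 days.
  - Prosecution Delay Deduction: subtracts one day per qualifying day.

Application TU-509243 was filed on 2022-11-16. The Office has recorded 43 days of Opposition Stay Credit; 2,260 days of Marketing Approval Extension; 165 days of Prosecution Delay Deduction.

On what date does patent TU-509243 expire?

Base term: filing date + 19 years → 16 November 2041.
Opposition Stay Credit: +43 days → 29 December 2041.
Marketing Approval Extension: 2260 days claimed exceeds the 1766-day cap, so +1766 days → 30 October 2046.
Prosecution Delay Deduction: −165 days → 18 May 2046.

2046-05-18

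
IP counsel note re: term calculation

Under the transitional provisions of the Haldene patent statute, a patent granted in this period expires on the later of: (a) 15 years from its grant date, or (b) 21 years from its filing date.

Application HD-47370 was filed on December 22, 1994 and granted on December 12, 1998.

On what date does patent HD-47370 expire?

(a) grant + 15 years → 12 December 2013.
(b) filing + 21 years → 22 December 2015.
Later of the two: 22 December 2015.

2015-12-22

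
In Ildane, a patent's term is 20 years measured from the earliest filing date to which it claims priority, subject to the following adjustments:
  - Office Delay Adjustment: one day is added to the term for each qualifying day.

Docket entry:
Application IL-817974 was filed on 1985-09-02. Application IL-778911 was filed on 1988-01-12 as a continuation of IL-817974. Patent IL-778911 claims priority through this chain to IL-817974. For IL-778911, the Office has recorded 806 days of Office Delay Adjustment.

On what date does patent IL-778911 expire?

2007-11-17

Earliest priority filing: 2 September 1985.
Base term: 2 September 1985 + 20 years → 2 September 2005.
Office Delay Adjustment: +806 days → 17 November 2007.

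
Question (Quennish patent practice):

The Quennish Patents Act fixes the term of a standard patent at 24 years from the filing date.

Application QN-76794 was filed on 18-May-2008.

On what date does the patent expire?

2032-05-18

Filing date + 24 years → 18 May 2032.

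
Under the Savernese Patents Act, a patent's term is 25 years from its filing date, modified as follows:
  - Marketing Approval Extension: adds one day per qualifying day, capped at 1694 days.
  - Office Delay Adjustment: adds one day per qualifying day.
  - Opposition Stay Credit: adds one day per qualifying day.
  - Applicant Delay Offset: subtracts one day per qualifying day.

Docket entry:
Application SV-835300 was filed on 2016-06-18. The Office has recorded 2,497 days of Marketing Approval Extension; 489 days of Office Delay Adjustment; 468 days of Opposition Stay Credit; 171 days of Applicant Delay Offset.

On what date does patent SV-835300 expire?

Base term: filing date + 25 years → 18 June 2041.
Marketing Approval Extension: 2497 days claimed exceeds the 1694-day cap, so +1694 days → 6 February 2046.
Office Delay Adjustment: +489 days → 10 June 2047.
Opposition Stay Credit: +468 days → 20 September 2048.
Applicant Delay Offset: −171 days → 2 April 2048.

2048-04-02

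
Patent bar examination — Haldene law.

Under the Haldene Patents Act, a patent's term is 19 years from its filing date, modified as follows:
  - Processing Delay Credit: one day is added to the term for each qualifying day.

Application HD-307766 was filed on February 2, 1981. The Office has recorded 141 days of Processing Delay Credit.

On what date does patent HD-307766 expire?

June 22, 2000

Base term: filing date + 19 years → 2 February 2000.
Processing Delay Credit: +141 days → 22 June 2000.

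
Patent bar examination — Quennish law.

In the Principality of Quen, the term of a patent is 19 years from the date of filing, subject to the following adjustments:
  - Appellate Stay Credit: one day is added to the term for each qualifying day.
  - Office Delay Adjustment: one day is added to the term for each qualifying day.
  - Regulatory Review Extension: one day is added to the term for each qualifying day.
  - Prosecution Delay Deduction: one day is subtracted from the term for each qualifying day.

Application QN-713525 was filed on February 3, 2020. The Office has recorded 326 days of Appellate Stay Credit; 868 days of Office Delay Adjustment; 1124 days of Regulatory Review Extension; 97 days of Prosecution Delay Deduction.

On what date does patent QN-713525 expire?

Base term: filing date + 19 years → 3 February 2039.
Appellate Stay Credit: +326 days → 26 December 2039.
Office Delay Adjustment: +868 days → 12 May 2042.
Regulatory Review Extension: +1124 days → 9 June 2045.
Prosecution Delay Deduction: −97 days → 4 March 2045.

March 4, 2045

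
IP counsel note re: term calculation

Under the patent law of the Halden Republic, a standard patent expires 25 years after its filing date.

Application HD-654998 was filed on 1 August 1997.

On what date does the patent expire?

Filing date + 25 years → 1 August 2022.

August 1, 2022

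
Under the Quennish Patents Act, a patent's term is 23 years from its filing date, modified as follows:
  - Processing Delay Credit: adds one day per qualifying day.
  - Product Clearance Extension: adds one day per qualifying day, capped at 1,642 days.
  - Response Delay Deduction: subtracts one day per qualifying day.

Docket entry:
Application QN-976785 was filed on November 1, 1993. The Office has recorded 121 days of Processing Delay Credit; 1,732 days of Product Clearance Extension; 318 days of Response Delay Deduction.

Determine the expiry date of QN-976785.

2020-10-16

Base term: filing date + 23 years → 1 November 2016.
Processing Delay Credit: +121 days → 2 March 2017.
Product Clearance Extension: 1732 days claimed exceeds the 1642-day cap, so +1642 days → 30 August 2021.
Response Delay Deduction: −318 days → 16 October 2020.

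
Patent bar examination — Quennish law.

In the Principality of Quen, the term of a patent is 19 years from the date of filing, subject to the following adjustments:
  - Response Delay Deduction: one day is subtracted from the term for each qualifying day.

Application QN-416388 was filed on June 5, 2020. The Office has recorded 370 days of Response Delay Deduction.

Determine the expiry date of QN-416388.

2038-05-31

Base term: filing date + 19 years → 5 June 2039.
Response Delay Deduction: −370 days → 31 May 2038.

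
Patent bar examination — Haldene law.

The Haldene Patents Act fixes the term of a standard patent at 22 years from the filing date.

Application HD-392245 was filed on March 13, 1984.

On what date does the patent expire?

March 13, 2006

Filing date + 22 years → 13 March 2006.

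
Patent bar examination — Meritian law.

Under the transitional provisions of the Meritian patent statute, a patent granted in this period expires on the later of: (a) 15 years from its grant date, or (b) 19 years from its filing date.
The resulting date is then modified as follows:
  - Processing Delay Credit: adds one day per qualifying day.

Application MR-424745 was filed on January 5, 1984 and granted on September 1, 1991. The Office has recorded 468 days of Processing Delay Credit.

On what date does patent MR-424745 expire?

December 13, 2007

(a) grant + 15 years → 1 September 2006.
(b) filing + 19 years → 5 January 2003.
Later of the two: 1 September 2006.
Processing Delay Credit: +468 days → 13 December 2007.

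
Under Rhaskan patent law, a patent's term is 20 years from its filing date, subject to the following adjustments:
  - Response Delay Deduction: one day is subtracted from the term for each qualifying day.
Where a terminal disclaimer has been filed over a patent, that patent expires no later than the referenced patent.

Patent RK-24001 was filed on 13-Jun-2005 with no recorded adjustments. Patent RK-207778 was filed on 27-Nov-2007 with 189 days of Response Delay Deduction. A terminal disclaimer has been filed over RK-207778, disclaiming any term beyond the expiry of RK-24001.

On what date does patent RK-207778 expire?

Natural term of RK-207778:
  Base: filing + 20 years → 27 November 2027.
  Response Delay Deduction: −189 days → 22 May 2027.
Expiry of referenced patent RK-24001:
  Base: filing + 20 years → 13 June 2025.
Terminal disclaimer: RK-207778 expires on the earlier of 22 May 2027 and 13 June 2025.

June 13, 2025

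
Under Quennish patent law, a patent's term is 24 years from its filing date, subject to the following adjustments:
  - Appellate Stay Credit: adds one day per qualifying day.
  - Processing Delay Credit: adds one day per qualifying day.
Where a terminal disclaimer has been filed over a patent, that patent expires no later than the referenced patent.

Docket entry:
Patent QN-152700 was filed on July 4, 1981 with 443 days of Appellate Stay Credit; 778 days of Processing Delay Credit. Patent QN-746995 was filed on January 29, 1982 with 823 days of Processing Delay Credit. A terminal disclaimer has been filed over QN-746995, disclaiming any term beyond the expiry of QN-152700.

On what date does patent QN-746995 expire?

2008-05-01

Natural term of QN-746995:
  Base: filing + 24 years → 29 January 2006.
  Processing Delay Credit: +823 days → 1 May 2008.
Expiry of referenced patent QN-152700:
  Base: filing + 24 years → 4 July 2005.
  Appellate Stay Credit: +443 days → 20 September 2006.
  Processing Delay Credit: +778 days → 6 November 2008.
Terminal disclaimer: QN-746995 expires on the earlier of 1 May 2008 and 6 November 2008.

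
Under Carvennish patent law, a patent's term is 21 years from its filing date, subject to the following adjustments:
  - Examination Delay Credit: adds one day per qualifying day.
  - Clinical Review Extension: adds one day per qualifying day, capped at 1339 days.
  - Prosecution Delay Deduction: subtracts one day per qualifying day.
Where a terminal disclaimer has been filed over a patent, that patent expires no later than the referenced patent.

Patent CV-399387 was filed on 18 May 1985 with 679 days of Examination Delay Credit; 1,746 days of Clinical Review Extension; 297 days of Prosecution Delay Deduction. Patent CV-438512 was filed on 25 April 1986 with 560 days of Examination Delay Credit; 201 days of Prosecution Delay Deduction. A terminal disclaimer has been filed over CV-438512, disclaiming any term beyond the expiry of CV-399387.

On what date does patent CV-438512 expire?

Natural term of CV-438512:
  Base: filing + 21 years → 25 April 2007.
  Examination Delay Credit: +560 days → 5 November 2008.
  Prosecution Delay Deduction: −201 days → 18 April 2008.
Expiry of referenced patent CV-399387:
  Base: filing + 21 years → 18 May 2006.
  Examination Delay Credit: +679 days → 27 March 2008.
  Clinical Review Extension: 1746 days claimed exceeds the 1339-day cap, so +1339 days → 26 November 2011.
  Prosecution Delay Deduction: −297 days → 2 February 2011.
Terminal disclaimer: CV-438512 expires on the earlier of 18 April 2008 and 2 February 2011.

2008-04-18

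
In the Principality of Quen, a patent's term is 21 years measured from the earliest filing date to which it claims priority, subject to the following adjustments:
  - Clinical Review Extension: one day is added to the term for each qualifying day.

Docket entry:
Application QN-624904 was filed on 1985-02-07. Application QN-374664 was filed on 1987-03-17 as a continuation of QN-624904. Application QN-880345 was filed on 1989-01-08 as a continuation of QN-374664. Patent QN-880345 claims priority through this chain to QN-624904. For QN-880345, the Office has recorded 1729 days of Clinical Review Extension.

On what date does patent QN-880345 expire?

Earliest priority filing: 7 February 1985.
Base term: 7 February 1985 + 21 years → 7 February 2006.
Clinical Review Extension: +1729 days → 2 November 2010.

2010-11-02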